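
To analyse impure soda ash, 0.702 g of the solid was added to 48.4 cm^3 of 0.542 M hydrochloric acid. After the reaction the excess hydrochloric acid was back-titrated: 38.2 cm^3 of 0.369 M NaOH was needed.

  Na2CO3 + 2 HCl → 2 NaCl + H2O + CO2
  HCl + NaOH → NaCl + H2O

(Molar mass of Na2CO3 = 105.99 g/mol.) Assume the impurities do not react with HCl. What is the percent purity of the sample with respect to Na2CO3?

91.6 %

n(HCl) added = 0.0484 × 0.542 = 0.0262 mol
n(NaOH) used in back-titration = 0.0382 × 0.369 = 0.0141 mol
n(HCl) left over = 0.0141 mol (1:1 ratio)
n(HCl) consumed by analyte = 0.0262 − 0.0141 = 0.0121 mol
From the 1:2 ratio, n(Na2CO3) = 1/2 × 0.0121 = 6.07 × 10^-3 mol
mass of Na2CO3 = 6.07 × 10^-3 × 105.99 = 0.643 g
% Na2CO3 = 0.643 / 0.702 × 100 = 91.6 %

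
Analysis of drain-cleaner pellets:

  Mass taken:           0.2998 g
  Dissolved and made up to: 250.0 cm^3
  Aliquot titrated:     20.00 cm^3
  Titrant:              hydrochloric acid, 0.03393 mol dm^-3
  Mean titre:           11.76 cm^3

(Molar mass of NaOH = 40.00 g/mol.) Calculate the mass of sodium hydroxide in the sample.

0.1995 g

NaOH + HCl → NaCl + H2O
n(HCl) per titration = 0.01176 × 0.03393 = 3.990 × 10^-4 mol
n(NaOH) in each aliquot = 3.990 × 10^-4 mol (1:1 ratio)
n(NaOH) in the whole flask = 3.990 × 10^-4 × 250.0/20.00 = 4.988 × 10^-3 mol
mass of NaOH = 4.988 × 10^-3 × 40.00 = 0.1995 g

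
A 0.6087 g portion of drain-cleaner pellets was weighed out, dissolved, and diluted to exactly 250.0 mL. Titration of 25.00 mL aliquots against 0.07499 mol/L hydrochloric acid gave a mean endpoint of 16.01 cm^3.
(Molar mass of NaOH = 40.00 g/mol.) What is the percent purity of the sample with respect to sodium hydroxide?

NaOH + HCl → NaCl + H2O
n(HCl) per titration = 0.01601 × 0.07499 = 1.201 × 10^-3 mol
n(NaOH) in each aliquot = 1.201 × 10^-3 mol (1:1 ratio)
n(NaOH) in the whole flask = 1.201 × 10^-3 × 250.0/25.00 = 0.01201 mol
mass of NaOH = 0.01201 × 40.00 = 0.4802 g
% NaOH = 0.4802 / 0.6087 × 100 = 78.90 %

78.90 %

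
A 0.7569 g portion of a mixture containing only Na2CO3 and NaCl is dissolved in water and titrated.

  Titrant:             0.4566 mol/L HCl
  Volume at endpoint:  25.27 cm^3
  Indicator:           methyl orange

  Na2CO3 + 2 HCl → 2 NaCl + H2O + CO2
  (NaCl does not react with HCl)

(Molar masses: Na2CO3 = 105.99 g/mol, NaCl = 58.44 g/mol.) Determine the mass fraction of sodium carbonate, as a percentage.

80.79 %

n(HCl) = 0.02527 × 0.4566 = 0.01154 mol
Let x = n(Na2CO3), y = n(NaCl).
Titrant: 2x = 0.01154;  mass: 105.99x + 58.44y = 0.7569
Solving, x = 5.769 × 10^-3 mol, y = 2.489 × 10^-3 mol
mass of Na2CO3 = 5.769 × 10^-3 × 105.99 = 0.6115 g
% Na2CO3 = 0.6115 / 0.7569 × 100 = 80.79 %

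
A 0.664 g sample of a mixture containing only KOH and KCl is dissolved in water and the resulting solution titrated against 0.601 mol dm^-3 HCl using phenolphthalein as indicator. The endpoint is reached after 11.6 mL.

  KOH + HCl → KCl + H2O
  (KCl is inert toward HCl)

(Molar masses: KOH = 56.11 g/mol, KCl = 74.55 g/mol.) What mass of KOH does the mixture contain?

n(HCl) = 0.0116 × 0.601 = 6.97 × 10^-3 mol
Let x = n(KOH), y = n(KCl).
Titrant: 1x = 6.97 × 10^-3;  mass: 56.11x + 74.55y = 0.664
Solving, x = 6.97 × 10^-3 mol, y = 3.66 × 10^-3 mol
mass of KOH = 6.97 × 10^-3 × 56.11 = 0.391 g

0.391 g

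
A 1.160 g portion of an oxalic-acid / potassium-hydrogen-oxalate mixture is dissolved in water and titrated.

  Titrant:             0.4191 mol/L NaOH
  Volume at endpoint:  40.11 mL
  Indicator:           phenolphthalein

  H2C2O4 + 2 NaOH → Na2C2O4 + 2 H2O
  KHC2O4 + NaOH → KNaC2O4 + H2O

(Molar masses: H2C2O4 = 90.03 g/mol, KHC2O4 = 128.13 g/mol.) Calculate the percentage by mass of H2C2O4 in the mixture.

n(NaOH) = 0.04011 × 0.4191 = 0.01681 mol
Let x = n(H2C2O4), y = n(KHC2O4).
Titrant: 2x + 1y = 0.01681;  mass: 90.03x + 128.13y = 1.160
Solving, x = 5.979 × 10^-3 mol, y = 4.852 × 10^-3 mol
mass of H2C2O4 = 5.979 × 10^-3 × 90.03 = 0.5383 g
% H2C2O4 = 0.5383 / 1.160 × 100 = 46.40 %

46.40 %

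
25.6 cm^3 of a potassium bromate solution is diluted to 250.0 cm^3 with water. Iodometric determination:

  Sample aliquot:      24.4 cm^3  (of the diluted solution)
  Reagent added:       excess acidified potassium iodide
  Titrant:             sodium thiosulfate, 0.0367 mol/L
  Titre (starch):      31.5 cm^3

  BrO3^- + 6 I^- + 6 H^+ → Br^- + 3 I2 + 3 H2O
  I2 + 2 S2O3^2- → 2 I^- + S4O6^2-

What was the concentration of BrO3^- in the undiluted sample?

n(S2O3^2-) = 0.0315 × 0.0367 = 1.16 × 10^-3 mol
n(I2) = n(S2O3^2-)/2 = 5.78 × 10^-4 mol
From the 1:3 ratio, n(BrO3^-) in the aliquot = 1/3 × 5.78 × 10^-4 = 1.93 × 10^-4 mol
[BrO3^-]_dilute = 1.93 × 10^-4 / 0.0244 = 0.00790 mol/L
[BrO3^-]_original = 0.00790 × 250.0/25.6 = 0.0771 mol/L

0.0771 mol/L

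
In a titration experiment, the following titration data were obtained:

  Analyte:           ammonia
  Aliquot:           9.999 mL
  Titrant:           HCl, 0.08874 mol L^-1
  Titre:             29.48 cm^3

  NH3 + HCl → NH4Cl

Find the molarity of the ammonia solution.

0.2616 mol/L

n(HCl) = 0.02948 L × 0.08874 mol/L = 2.616 × 10^-3 mol
n(NH3) = 2.616 × 10^-3 mol (1:1 mole ratio)
[NH3] = 2.616 × 10^-3 mol / 0.009999 L = 0.2616 mol/L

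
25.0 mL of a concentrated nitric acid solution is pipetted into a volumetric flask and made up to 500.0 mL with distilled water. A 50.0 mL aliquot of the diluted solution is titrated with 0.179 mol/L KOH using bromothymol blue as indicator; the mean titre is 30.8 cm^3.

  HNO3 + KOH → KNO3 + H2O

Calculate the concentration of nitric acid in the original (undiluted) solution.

n(KOH) = 0.0308 × 0.179 = 5.51 × 10^-3 mol
n(HNO3) in the aliquot = 5.51 × 10^-3 mol (1:1 ratio)
[HNO3]_dilute = 5.51 × 10^-3 / 0.0500 = 0.110 mol/L
Dilution factor = 500.0 / 25.0 = 20.00
[HNO3]_stock = 0.110 × 20.00 = 2.21 mol/L

2.21 mol/L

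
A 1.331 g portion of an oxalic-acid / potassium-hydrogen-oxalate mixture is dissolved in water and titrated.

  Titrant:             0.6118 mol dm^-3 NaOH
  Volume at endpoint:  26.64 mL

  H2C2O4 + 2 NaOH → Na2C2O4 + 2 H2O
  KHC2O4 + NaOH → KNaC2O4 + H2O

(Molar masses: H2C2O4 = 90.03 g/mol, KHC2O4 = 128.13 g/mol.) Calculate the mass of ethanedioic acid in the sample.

n(NaOH) = 0.02664 × 0.6118 = 0.01630 mol
Let x = n(H2C2O4), y = n(KHC2O4).
Titrant: 2x + 1y = 0.01630;  mass: 90.03x + 128.13y = 1.331
Solving, x = 4.556 × 10^-3 mol, y = 7.187 × 10^-3 mol
mass of H2C2O4 = 4.556 × 10^-3 × 90.03 = 0.4102 g

0.4102 g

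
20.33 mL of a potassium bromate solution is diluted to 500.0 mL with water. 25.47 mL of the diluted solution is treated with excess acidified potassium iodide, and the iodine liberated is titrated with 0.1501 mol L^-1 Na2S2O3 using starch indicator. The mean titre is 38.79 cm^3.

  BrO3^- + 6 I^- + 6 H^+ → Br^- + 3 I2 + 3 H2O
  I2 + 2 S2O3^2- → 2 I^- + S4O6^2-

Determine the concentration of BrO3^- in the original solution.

0.9370 mol/L

n(S2O3^2-) = 0.03879 × 0.1501 = 5.822 × 10^-3 mol
n(I2) = n(S2O3^2-)/2 = 2.911 × 10^-3 mol
From the 1:3 ratio, n(BrO3^-) in the aliquot = 1/3 × 2.911 × 10^-3 = 9.704 × 10^-4 mol
[BrO3^-]_dilute = 9.704 × 10^-4 / 0.02547 = 0.03810 mol/L
[BrO3^-]_original = 0.03810 × 500.0/20.33 = 0.9370 mol/L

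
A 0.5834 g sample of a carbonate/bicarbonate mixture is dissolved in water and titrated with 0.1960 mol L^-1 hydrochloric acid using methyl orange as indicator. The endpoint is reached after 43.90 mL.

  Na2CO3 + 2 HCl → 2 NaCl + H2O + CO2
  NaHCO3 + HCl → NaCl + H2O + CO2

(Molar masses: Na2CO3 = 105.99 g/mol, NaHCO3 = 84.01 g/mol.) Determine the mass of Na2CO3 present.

0.2383 g

n(HCl) = 0.04390 × 0.1960 = 8.604 × 10^-3 mol
Let x = n(Na2CO3), y = n(NaHCO3).
Titrant: 2x + 1y = 8.604 × 10^-3;  mass: 105.99x + 84.01y = 0.5834
Solving, x = 2.248 × 10^-3 mol, y = 4.108 × 10^-3 mol
mass of Na2CO3 = 2.248 × 10^-3 × 105.99 = 0.2383 g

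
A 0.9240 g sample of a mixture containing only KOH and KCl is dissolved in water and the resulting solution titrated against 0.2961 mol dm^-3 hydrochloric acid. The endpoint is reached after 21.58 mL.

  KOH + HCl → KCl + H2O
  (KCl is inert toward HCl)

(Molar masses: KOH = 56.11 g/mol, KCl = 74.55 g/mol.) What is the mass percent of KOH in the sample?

38.80 %

n(HCl) = 0.02158 × 0.2961 = 6.390 × 10^-3 mol
Let x = n(KOH), y = n(KCl).
Titrant: 1x = 6.390 × 10^-3;  mass: 56.11x + 74.55y = 0.9240
Solving, x = 6.390 × 10^-3 mol, y = 7.585 × 10^-3 mol
mass of KOH = 6.390 × 10^-3 × 56.11 = 0.3585 g
% KOH = 0.3585 / 0.9240 × 100 = 38.80 %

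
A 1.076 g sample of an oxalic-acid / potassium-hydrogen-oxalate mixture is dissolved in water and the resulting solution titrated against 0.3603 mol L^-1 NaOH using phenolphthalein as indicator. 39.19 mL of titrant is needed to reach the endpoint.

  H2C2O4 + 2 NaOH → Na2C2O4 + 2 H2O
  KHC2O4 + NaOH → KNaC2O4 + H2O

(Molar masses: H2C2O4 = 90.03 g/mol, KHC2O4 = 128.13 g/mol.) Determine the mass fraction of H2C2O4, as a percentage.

n(NaOH) = 0.03919 × 0.3603 = 0.01412 mol
Let x = n(H2C2O4), y = n(KHC2O4).
Titrant: 2x + 1y = 0.01412;  mass: 90.03x + 128.13y = 1.076
Solving, x = 4.411 × 10^-3 mol, y = 5.298 × 10^-3 mol
mass of H2C2O4 = 4.411 × 10^-3 × 90.03 = 0.3971 g
% H2C2O4 = 0.3971 / 1.076 × 100 = 36.91 %

36.91 %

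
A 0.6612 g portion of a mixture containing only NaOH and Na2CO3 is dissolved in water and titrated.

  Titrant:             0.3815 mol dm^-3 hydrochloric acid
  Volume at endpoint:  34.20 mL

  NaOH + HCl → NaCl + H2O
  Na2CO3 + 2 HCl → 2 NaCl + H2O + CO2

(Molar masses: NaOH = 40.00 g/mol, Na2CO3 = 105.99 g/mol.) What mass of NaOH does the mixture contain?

n(HCl) = 0.03420 × 0.3815 = 0.01305 mol
Let x = n(NaOH), y = n(Na2CO3).
Titrant: 1x + 2y = 0.01305;  mass: 40.00x + 105.99y = 0.6612
Solving, x = 2.327 × 10^-3 mol, y = 5.360 × 10^-3 mol
mass of NaOH = 2.327 × 10^-3 × 40.00 = 0.09309 g

0.09309 g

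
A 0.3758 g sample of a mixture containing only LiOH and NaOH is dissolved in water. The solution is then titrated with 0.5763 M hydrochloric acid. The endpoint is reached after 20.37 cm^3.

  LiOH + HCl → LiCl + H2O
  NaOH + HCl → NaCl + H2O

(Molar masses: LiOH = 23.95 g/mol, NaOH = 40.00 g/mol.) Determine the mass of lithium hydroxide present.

n(HCl) = 0.02037 × 0.5763 = 0.01174 mol
Let x = n(LiOH), y = n(NaOH).
Titrant: 1x + 1y = 0.01174;  mass: 23.95x + 40.00y = 0.3758
Solving, x = 5.842 × 10^-3 mol, y = 5.897 × 10^-3 mol
mass of LiOH = 5.842 × 10^-3 × 23.95 = 0.1399 g

0.1399 g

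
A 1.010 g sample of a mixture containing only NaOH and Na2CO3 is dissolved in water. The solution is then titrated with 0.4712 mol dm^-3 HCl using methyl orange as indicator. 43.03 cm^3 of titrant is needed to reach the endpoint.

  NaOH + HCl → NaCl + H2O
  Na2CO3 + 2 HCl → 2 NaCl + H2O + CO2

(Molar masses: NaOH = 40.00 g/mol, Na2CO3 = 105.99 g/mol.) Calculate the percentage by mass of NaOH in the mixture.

n(HCl) = 0.04303 × 0.4712 = 0.02028 mol
Let x = n(NaOH), y = n(Na2CO3).
Titrant: 1x + 2y = 0.02028;  mass: 40.00x + 105.99y = 1.010
Solving, x = 4.964 × 10^-3 mol, y = 7.656 × 10^-3 mol
mass of NaOH = 4.964 × 10^-3 × 40.00 = 0.1986 g
% NaOH = 0.1986 / 1.010 × 100 = 19.66 %

19.66 %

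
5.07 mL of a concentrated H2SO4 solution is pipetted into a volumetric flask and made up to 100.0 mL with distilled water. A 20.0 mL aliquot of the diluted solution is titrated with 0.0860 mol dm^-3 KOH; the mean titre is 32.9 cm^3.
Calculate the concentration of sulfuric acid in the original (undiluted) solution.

1.40 mol/L

H2SO4 + 2 KOH → K2SO4 + 2 H2O
n(KOH) = 0.0329 × 0.0860 = 2.83 × 10^-3 mol
From the 1:2 ratio, n(H2SO4) in the aliquot = 1/2 × 2.83 × 10^-3 = 1.41 × 10^-3 mol
[H2SO4]_dilute = 1.41 × 10^-3 / 0.0200 = 0.0707 mol/L
Dilution factor = 100.0 / 5.07 = 19.72
[H2SO4]_stock = 0.0707 × 19.72 = 1.40 mol/L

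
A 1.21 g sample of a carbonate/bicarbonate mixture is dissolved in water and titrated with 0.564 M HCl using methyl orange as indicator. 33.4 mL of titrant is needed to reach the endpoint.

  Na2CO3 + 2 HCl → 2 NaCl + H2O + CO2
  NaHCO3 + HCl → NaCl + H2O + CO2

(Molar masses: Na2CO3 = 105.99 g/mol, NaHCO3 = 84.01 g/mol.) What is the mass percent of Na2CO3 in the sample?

n(HCl) = 0.0334 × 0.564 = 0.0188 mol
Let x = n(Na2CO3), y = n(NaHCO3).
Titrant: 2x + 1y = 0.0188;  mass: 105.99x + 84.01y = 1.21
Solving, x = 6.01 × 10^-3 mol, y = 6.83 × 10^-3 mol
mass of Na2CO3 = 6.01 × 10^-3 × 105.99 = 0.637 g
% Na2CO3 = 0.637 / 1.21 × 100 = 52.6 %

52.6 %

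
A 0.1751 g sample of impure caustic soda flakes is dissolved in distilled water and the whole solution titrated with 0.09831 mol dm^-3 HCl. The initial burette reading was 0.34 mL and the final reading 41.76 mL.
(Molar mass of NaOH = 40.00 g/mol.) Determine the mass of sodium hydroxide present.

0.1629 g

NaOH + HCl → NaCl + H2O
n(HCl) = 0.04142 L × 0.09831 mol/L = 4.072 × 10^-3 mol
n(NaOH) = 4.072 × 10^-3 mol (1:1 ratio)
mass of NaOH = 4.072 × 10^-3 × 40.00 g/mol = 0.1629 g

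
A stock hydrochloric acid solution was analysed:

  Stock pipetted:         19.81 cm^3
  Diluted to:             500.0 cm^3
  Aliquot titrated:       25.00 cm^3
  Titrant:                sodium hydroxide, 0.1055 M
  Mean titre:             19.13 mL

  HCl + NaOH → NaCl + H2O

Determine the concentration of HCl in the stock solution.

n(NaOH) = 0.01913 × 0.1055 = 2.018 × 10^-3 mol
n(HCl) in the aliquot = 2.018 × 10^-3 mol (1:1 ratio)
[HCl]_dilute = 2.018 × 10^-3 / 0.02500 = 0.08073 mol/L
Dilution factor = 500.0 / 19.81 = 25.24
[HCl]_stock = 0.08073 × 25.24 = 2.038 mol/L

2.038 M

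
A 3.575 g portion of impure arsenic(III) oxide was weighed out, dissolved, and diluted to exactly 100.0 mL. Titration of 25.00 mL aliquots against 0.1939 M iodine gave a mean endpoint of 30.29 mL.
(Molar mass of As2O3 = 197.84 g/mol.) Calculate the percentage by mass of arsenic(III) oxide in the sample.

As2O3 + 2 I2 + 2 H2O → As2O5 + 4 HI
n(I2) per titration = 0.03029 × 0.1939 = 5.873 × 10^-3 mol
From the 1:2 ratio, n(As2O3) in each aliquot = 1/2 × 5.873 × 10^-3 = 2.937 × 10^-3 mol
n(As2O3) in the whole flask = 2.937 × 10^-3 × 100.0/25.00 = 0.01175 mol
mass of As2O3 = 0.01175 × 197.84 = 2.324 g
% As2O3 = 2.324 / 3.575 × 100 = 65.00 %

65.00 %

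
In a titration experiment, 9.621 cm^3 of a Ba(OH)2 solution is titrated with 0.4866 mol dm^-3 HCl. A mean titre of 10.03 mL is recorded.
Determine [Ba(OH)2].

0.2536 mol/L

Ba(OH)2 + 2 HCl → BaCl2 + 2 H2O
n(HCl) = 0.01003 L × 0.4866 mol/L = 4.881 × 10^-3 mol
From the 1:2 mole ratio, n(Ba(OH)2) = 1/2 × 4.881 × 10^-3 = 2.440 × 10^-3 mol
[Ba(OH)2] = 2.440 × 10^-3 mol / 0.009621 L = 0.2536 mol/L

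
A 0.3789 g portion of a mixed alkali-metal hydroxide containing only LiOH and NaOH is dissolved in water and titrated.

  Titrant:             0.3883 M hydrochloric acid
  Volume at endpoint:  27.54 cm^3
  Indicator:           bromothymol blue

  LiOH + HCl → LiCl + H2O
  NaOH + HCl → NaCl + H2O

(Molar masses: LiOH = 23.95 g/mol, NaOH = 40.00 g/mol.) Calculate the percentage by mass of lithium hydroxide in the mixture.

n(HCl) = 0.02754 × 0.3883 = 0.01069 mol
Let x = n(LiOH), y = n(NaOH).
Titrant: 1x + 1y = 0.01069;  mass: 23.95x + 40.00y = 0.3789
Solving, x = 3.044 × 10^-3 mol, y = 7.650 × 10^-3 mol
mass of LiOH = 3.044 × 10^-3 × 23.95 = 0.07290 g
% LiOH = 0.07290 / 0.3789 × 100 = 19.24 %

19.24 %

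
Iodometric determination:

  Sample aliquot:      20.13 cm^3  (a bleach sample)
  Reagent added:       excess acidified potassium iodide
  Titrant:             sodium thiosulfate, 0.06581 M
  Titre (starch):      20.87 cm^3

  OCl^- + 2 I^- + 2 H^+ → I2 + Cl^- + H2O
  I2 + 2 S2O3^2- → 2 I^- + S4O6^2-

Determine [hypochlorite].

0.03411 M

n(S2O3^2-) = 0.02087 × 0.06581 = 1.373 × 10^-3 mol
n(I2) = n(S2O3^2-)/2 = 6.867 × 10^-4 mol
n(OCl^-) in the aliquot = 6.867 × 10^-4 mol (1:1 ratio)
[OCl^-] = 6.867 × 10^-4 / 0.02013 = 0.03411 mol/L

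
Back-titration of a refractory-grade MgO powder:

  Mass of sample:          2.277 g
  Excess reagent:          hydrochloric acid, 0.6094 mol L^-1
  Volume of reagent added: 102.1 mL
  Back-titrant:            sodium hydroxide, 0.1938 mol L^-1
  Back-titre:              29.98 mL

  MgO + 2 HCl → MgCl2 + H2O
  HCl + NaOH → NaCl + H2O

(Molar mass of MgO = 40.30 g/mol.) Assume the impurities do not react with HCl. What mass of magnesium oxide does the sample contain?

n(HCl) added = 0.1021 × 0.6094 = 0.06222 mol
n(NaOH) used in back-titration = 0.02998 × 0.1938 = 5.810 × 10^-3 mol
n(HCl) left over = 5.810 × 10^-3 mol (1:1 ratio)
n(HCl) consumed by analyte = 0.06222 − 5.810 × 10^-3 = 0.05641 mol
From the 1:2 ratio, n(MgO) = 1/2 × 0.05641 = 0.02820 mol
mass of MgO = 0.02820 × 40.30 = 1.137 g

1.137 g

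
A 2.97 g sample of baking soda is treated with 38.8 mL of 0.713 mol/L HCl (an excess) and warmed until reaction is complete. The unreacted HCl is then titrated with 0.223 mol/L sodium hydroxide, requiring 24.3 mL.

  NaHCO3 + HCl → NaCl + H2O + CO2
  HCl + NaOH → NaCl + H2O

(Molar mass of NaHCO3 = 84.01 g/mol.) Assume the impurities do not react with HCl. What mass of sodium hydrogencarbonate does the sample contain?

n(HCl) added = 0.0388 × 0.713 = 0.0277 mol
n(NaOH) used in back-titration = 0.0243 × 0.223 = 5.42 × 10^-3 mol
n(HCl) left over = 5.42 × 10^-3 mol (1:1 ratio)
n(HCl) consumed by analyte = 0.0277 − 5.42 × 10^-3 = 0.0222 mol
n(NaHCO3) = 0.0222 mol (1:1 ratio)
mass of NaHCO3 = 0.0222 × 84.01 = 1.87 g

1.87 g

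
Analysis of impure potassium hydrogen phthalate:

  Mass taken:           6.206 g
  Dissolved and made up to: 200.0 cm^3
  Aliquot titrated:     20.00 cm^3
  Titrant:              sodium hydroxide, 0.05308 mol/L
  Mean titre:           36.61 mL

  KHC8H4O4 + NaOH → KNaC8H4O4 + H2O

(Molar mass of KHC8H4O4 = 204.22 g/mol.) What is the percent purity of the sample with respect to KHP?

n(NaOH) per titration = 0.03661 × 0.05308 = 1.943 × 10^-3 mol
n(KHC8H4O4) in each aliquot = 1.943 × 10^-3 mol (1:1 ratio)
n(KHC8H4O4) in the whole flask = 1.943 × 10^-3 × 200.0/20.00 = 0.01943 mol
mass of KHC8H4O4 = 0.01943 × 204.22 = 3.969 g
% KHC8H4O4 = 3.969 / 6.206 × 100 = 63.95 %

63.95 %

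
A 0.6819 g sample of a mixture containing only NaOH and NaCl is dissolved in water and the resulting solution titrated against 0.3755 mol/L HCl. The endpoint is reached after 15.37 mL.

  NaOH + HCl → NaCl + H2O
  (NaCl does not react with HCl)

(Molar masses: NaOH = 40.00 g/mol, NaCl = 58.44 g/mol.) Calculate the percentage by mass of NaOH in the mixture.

33.86 %

n(HCl) = 0.01537 × 0.3755 = 5.771 × 10^-3 mol
Let x = n(NaOH), y = n(NaCl).
Titrant: 1x = 5.771 × 10^-3;  mass: 40.00x + 58.44y = 0.6819
Solving, x = 5.771 × 10^-3 mol, y = 7.718 × 10^-3 mol
mass of NaOH = 5.771 × 10^-3 × 40.00 = 0.2309 g
% NaOH = 0.2309 / 0.6819 × 100 = 33.86 %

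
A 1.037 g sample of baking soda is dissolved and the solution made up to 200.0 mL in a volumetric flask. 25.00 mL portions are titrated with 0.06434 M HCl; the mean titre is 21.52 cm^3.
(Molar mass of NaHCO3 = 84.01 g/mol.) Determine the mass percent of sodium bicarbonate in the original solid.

89.74 %

NaHCO3 + HCl → NaCl + H2O + CO2
n(HCl) per titration = 0.02152 × 0.06434 = 1.385 × 10^-3 mol
n(NaHCO3) in each aliquot = 1.385 × 10^-3 mol (1:1 ratio)
n(NaHCO3) in the whole flask = 1.385 × 10^-3 × 200.0/25.00 = 0.01108 mol
mass of NaHCO3 = 0.01108 × 84.01 = 0.9306 g
% NaHCO3 = 0.9306 / 1.037 × 100 = 89.74 %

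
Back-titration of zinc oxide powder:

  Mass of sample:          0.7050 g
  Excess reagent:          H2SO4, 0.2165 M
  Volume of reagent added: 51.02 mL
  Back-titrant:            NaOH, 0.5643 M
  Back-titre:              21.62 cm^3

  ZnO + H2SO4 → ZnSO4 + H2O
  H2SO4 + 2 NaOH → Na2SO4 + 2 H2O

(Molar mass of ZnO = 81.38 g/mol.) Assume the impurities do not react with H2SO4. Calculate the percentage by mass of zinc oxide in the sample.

n(H2SO4) added = 0.05102 × 0.2165 = 0.01105 mol
n(NaOH) used in back-titration = 0.02162 × 0.5643 = 0.01220 mol
From the 1:2 ratio, n(H2SO4) left over = 1/2 × 0.01220 = 6.100 × 10^-3 mol
n(H2SO4) consumed by analyte = 0.01105 − 6.100 × 10^-3 = 4.946 × 10^-3 mol
n(ZnO) = 4.946 × 10^-3 mol (1:1 ratio)
mass of ZnO = 4.946 × 10^-3 × 81.38 = 0.4025 g
% ZnO = 0.4025 / 0.7050 × 100 = 57.09 %

57.09 %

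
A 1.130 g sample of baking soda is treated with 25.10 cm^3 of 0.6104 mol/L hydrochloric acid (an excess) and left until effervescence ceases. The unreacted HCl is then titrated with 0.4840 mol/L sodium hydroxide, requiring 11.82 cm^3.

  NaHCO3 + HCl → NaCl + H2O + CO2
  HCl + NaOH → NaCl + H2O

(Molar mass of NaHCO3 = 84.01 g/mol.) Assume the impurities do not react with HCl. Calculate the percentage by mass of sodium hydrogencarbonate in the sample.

n(HCl) added = 0.02510 × 0.6104 = 0.01532 mol
n(NaOH) used in back-titration = 0.01182 × 0.4840 = 5.721 × 10^-3 mol
n(HCl) left over = 5.721 × 10^-3 mol (1:1 ratio)
n(HCl) consumed by analyte = 0.01532 − 5.721 × 10^-3 = 9.600 × 10^-3 mol
n(NaHCO3) = 9.600 × 10^-3 mol (1:1 ratio)
mass of NaHCO3 = 9.600 × 10^-3 × 84.01 = 0.8065 g
% NaHCO3 = 0.8065 / 1.130 × 100 = 71.37 %

71.37 %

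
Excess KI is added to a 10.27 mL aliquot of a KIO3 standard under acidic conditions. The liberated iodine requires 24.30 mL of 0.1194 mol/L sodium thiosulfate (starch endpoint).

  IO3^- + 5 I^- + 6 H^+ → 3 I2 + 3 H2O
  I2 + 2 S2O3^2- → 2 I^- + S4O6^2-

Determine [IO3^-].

n(S2O3^2-) = 0.02430 × 0.1194 = 2.901 × 10^-3 mol
n(I2) = n(S2O3^2-)/2 = 1.451 × 10^-3 mol
From the 1:3 ratio, n(IO3^-) in the aliquot = 1/3 × 1.451 × 10^-3 = 4.836 × 10^-4 mol
[IO3^-] = 4.836 × 10^-4 / 0.01027 = 0.04709 mol/L

0.04709 mol/L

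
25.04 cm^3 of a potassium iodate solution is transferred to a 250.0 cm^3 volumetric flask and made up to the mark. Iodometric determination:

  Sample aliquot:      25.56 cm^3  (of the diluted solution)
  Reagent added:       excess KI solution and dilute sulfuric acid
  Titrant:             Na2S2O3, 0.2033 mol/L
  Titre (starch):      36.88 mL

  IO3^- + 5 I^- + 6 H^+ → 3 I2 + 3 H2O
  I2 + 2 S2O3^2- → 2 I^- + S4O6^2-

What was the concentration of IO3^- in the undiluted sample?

0.4881 mol/L

n(S2O3^2-) = 0.03688 × 0.2033 = 7.498 × 10^-3 mol
n(I2) = n(S2O3^2-)/2 = 3.749 × 10^-3 mol
From the 1:3 ratio, n(IO3^-) in the aliquot = 1/3 × 3.749 × 10^-3 = 1.250 × 10^-3 mol
[IO3^-]_dilute = 1.250 × 10^-3 / 0.02556 = 0.04889 mol/L
[IO3^-]_original = 0.04889 × 250.0/25.04 = 0.4881 mol/L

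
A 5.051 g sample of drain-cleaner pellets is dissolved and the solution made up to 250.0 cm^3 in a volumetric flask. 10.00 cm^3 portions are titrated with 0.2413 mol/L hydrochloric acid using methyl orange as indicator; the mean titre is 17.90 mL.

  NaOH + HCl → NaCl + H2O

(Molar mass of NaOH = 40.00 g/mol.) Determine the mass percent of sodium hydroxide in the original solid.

85.51 %

n(HCl) per titration = 0.01790 × 0.2413 = 4.319 × 10^-3 mol
n(NaOH) in each aliquot = 4.319 × 10^-3 mol (1:1 ratio)
n(NaOH) in the whole flask = 4.319 × 10^-3 × 250.0/10.00 = 0.1080 mol
mass of NaOH = 0.1080 × 40.00 = 4.319 g
% NaOH = 4.319 / 5.051 × 100 = 85.51 %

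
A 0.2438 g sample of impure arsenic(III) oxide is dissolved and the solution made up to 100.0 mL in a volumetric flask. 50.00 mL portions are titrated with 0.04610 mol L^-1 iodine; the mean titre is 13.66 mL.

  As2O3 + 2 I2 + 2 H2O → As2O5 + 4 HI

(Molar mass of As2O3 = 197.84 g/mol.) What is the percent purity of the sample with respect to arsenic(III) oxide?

51.10 %

n(I2) per titration = 0.01366 × 0.04610 = 6.297 × 10^-4 mol
From the 1:2 ratio, n(As2O3) in each aliquot = 1/2 × 6.297 × 10^-4 = 3.149 × 10^-4 mol
n(As2O3) in the whole flask = 3.149 × 10^-4 × 100.0/50.00 = 6.297 × 10^-4 mol
mass of As2O3 = 6.297 × 10^-4 × 197.84 = 0.1246 g
% As2O3 = 0.1246 / 0.2438 × 100 = 51.10 %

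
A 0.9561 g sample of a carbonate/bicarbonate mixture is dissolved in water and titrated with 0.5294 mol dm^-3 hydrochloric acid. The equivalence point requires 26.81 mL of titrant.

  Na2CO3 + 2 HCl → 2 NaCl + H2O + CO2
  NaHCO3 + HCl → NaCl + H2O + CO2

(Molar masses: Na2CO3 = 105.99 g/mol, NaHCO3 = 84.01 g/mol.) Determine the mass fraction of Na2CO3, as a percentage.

n(HCl) = 0.02681 × 0.5294 = 0.01419 mol
Let x = n(Na2CO3), y = n(NaHCO3).
Titrant: 2x + 1y = 0.01419;  mass: 105.99x + 84.01y = 0.9561
Solving, x = 3.809 × 10^-3 mol, y = 6.575 × 10^-3 mol
mass of Na2CO3 = 3.809 × 10^-3 × 105.99 = 0.4037 g
% Na2CO3 = 0.4037 / 0.9561 × 100 = 42.23 %

42.23 %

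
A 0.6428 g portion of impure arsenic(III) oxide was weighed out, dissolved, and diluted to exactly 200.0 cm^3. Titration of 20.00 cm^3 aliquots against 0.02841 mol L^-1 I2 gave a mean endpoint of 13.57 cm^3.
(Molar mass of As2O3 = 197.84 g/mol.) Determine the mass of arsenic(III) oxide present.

0.3814 g

As2O3 + 2 I2 + 2 H2O → As2O5 + 4 HI
n(I2) per titration = 0.01357 × 0.02841 = 3.855 × 10^-4 mol
From the 1:2 ratio, n(As2O3) in each aliquot = 1/2 × 3.855 × 10^-4 = 1.928 × 10^-4 mol
n(As2O3) in the whole flask = 1.928 × 10^-4 × 200.0/20.00 = 1.928 × 10^-3 mol
mass of As2O3 = 1.928 × 10^-3 × 197.84 = 0.3814 g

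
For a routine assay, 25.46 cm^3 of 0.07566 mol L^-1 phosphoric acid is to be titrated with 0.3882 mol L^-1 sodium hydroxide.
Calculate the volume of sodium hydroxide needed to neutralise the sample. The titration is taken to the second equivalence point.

H3PO4 + 2 NaOH → Na2HPO4 + 2 H2O
n(H3PO4) = 0.02546 L × 0.07566 mol/L = 1.926 × 10^-3 mol
From the 2:1 stoichiometry, n(NaOH) = 2/1 × 1.926 × 10^-3 = 3.853 × 10^-3 mol
V(NaOH) = 3.853 × 10^-3 mol / 0.3882 mol/L = 0.009924 L = 9.924 mL

9.924 mL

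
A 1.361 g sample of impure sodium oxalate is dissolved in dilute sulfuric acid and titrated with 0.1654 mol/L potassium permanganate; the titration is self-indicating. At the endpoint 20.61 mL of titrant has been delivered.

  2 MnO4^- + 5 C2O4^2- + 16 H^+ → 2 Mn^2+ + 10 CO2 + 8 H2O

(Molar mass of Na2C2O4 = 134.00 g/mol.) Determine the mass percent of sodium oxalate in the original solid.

83.91 %

n(KMnO4) = 0.02061 L × 0.1654 mol/L = 3.409 × 10^-3 mol
From the 5:2 ratio, n(Na2C2O4) = 5/2 × 3.409 × 10^-3 = 8.522 × 10^-3 mol
mass of Na2C2O4 = 8.522 × 10^-3 × 134.00 g/mol = 1.142 g
% Na2C2O4 = 1.142 / 1.361 × 100 = 83.91 %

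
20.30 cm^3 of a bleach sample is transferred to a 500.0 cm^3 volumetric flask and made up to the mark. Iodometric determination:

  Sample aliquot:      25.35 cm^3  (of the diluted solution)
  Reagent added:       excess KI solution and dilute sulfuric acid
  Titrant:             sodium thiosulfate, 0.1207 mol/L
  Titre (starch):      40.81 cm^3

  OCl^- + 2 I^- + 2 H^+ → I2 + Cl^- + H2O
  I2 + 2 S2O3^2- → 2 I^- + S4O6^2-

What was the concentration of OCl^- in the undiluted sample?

2.393 mol/L

n(S2O3^2-) = 0.04081 × 0.1207 = 4.926 × 10^-3 mol
n(I2) = n(S2O3^2-)/2 = 2.463 × 10^-3 mol
n(OCl^-) in the aliquot = 2.463 × 10^-3 mol (1:1 ratio)
[OCl^-]_dilute = 2.463 × 10^-3 / 0.02535 = 0.09716 mol/L
[OCl^-]_original = 0.09716 × 500.0/20.30 = 2.393 mol/L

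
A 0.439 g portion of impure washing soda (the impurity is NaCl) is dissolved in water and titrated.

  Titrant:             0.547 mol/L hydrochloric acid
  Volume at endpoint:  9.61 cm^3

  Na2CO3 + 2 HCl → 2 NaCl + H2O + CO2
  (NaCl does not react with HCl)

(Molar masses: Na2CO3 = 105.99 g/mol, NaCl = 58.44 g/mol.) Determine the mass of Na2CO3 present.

n(HCl) = 0.00961 × 0.547 = 5.26 × 10^-3 mol
Let x = n(Na2CO3), y = n(NaCl).
Titrant: 2x = 5.26 × 10^-3;  mass: 105.99x + 58.44y = 0.439
Solving, x = 2.63 × 10^-3 mol, y = 2.75 × 10^-3 mol
mass of Na2CO3 = 2.63 × 10^-3 × 105.99 = 0.279 g

0.279 g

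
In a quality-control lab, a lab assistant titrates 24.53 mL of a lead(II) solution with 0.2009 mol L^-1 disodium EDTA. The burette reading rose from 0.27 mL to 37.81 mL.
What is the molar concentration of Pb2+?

0.3075 mol/L

Pb^2+ + EDTA^4- → [Pb(EDTA)]^2-
n(EDTA) = 0.03754 L × 0.2009 mol/L = 7.542 × 10^-3 mol
n(Pb2+) = 7.542 × 10^-3 mol (1:1 mole ratio)
[Pb2+] = 7.542 × 10^-3 mol / 0.02453 L = 0.3075 mol/L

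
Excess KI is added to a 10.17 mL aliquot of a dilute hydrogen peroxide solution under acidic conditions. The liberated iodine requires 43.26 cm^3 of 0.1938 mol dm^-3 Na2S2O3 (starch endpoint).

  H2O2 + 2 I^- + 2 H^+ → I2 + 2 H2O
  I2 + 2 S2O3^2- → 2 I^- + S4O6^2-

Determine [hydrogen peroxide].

0.4122 mol/L

n(S2O3^2-) = 0.04326 × 0.1938 = 8.384 × 10^-3 mol
n(I2) = n(S2O3^2-)/2 = 4.192 × 10^-3 mol
n(H2O2) in the aliquot = 4.192 × 10^-3 mol (1:1 ratio)
[H2O2] = 4.192 × 10^-3 / 0.01017 = 0.4122 mol/L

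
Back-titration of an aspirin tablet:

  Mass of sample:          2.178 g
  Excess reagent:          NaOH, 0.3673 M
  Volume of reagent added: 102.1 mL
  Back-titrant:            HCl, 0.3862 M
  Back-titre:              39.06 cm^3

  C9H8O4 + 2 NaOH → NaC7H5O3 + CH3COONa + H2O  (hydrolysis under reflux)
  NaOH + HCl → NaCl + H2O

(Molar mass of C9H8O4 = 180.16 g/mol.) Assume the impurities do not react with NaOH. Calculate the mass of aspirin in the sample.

2.019 g

n(NaOH) added = 0.1021 × 0.3673 = 0.03750 mol
n(HCl) used in back-titration = 0.03906 × 0.3862 = 0.01508 mol
n(NaOH) left over = 0.01508 mol (1:1 ratio)
n(NaOH) consumed by analyte = 0.03750 − 0.01508 = 0.02242 mol
From the 1:2 ratio, n(C9H8O4) = 1/2 × 0.02242 = 0.01121 mol
mass of C9H8O4 = 0.01121 × 180.16 = 2.019 g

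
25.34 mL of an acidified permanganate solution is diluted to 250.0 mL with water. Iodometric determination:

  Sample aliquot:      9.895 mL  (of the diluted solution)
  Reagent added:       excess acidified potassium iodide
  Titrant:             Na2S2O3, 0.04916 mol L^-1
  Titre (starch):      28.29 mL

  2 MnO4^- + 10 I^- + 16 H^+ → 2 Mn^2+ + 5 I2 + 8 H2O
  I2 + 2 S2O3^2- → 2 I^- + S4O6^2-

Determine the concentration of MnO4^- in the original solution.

n(S2O3^2-) = 0.02829 × 0.04916 = 1.391 × 10^-3 mol
n(I2) = n(S2O3^2-)/2 = 6.954 × 10^-4 mol
From the 2:5 ratio, n(MnO4^-) in the aliquot = 2/5 × 6.954 × 10^-4 = 2.781 × 10^-4 mol
[MnO4^-]_dilute = 2.781 × 10^-4 / 0.009895 = 0.02811 mol/L
[MnO4^-]_original = 0.02811 × 250.0/25.34 = 0.2773 mol/L

0.2773 mol/L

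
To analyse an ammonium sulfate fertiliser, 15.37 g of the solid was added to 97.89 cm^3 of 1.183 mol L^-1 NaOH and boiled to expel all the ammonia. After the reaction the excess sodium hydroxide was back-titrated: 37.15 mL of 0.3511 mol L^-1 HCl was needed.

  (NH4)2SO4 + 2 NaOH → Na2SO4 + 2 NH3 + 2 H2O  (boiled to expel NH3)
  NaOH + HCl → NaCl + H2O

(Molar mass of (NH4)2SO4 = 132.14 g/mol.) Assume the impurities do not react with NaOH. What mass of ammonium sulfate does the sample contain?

6.789 g

n(NaOH) added = 0.09789 × 1.183 = 0.1158 mol
n(HCl) used in back-titration = 0.03715 × 0.3511 = 0.01304 mol
n(NaOH) left over = 0.01304 mol (1:1 ratio)
n(NaOH) consumed by analyte = 0.1158 − 0.01304 = 0.1028 mol
From the 1:2 ratio, n((NH4)2SO4) = 1/2 × 0.1028 = 0.05138 mol
mass of (NH4)2SO4 = 0.05138 × 132.14 = 6.789 g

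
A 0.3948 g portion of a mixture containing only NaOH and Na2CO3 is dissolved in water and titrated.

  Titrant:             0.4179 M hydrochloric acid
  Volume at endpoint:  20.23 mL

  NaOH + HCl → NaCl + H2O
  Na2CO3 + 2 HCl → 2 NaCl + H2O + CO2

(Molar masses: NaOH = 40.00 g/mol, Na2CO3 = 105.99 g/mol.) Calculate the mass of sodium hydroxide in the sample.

0.1638 g

n(HCl) = 0.02023 × 0.4179 = 8.454 × 10^-3 mol
Let x = n(NaOH), y = n(Na2CO3).
Titrant: 1x + 2y = 8.454 × 10^-3;  mass: 40.00x + 105.99y = 0.3948
Solving, x = 4.096 × 10^-3 mol, y = 2.179 × 10^-3 mol
mass of NaOH = 4.096 × 10^-3 × 40.00 = 0.1638 g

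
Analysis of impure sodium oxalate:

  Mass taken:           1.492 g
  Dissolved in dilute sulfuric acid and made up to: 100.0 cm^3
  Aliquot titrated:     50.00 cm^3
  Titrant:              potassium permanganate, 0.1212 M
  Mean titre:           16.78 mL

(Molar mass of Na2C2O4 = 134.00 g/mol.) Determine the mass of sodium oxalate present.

1.363 g

2 MnO4^- + 5 C2O4^2- + 16 H^+ → 2 Mn^2+ + 10 CO2 + 8 H2O
n(KMnO4) per titration = 0.01678 × 0.1212 = 2.034 × 10^-3 mol
From the 5:2 ratio, n(Na2C2O4) in each aliquot = 5/2 × 2.034 × 10^-3 = 5.084 × 10^-3 mol
n(Na2C2O4) in the whole flask = 5.084 × 10^-3 × 100.0/50.00 = 0.01017 mol
mass of Na2C2O4 = 0.01017 × 134.00 = 1.363 g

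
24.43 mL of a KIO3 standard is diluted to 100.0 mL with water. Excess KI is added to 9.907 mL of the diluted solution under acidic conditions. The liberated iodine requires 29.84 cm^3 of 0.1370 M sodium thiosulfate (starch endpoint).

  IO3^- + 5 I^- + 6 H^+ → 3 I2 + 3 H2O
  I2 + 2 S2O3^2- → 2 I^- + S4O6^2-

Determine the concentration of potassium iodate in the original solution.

0.2815 M

n(S2O3^2-) = 0.02984 × 0.1370 = 4.088 × 10^-3 mol
n(I2) = n(S2O3^2-)/2 = 2.044 × 10^-3 mol
From the 1:3 ratio, n(IO3^-) in the aliquot = 1/3 × 2.044 × 10^-3 = 6.813 × 10^-4 mol
[IO3^-]_dilute = 6.813 × 10^-4 / 0.009907 = 0.06877 mol/L
[IO3^-]_original = 0.06877 × 100.0/24.43 = 0.2815 mol/L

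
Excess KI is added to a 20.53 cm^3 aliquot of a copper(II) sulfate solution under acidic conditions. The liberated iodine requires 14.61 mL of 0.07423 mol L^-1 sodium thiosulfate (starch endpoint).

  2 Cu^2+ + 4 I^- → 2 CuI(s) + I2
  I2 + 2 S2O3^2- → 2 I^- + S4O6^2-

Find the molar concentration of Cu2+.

n(S2O3^2-) = 0.01461 × 0.07423 = 1.085 × 10^-3 mol
n(I2) = n(S2O3^2-)/2 = 5.423 × 10^-4 mol
From the 2:1 ratio, n(Cu2+) in the aliquot = 2/1 × 5.423 × 10^-4 = 1.085 × 10^-3 mol
[Cu2+] = 1.085 × 10^-3 / 0.02053 = 0.05283 mol/L

0.05283 mol/L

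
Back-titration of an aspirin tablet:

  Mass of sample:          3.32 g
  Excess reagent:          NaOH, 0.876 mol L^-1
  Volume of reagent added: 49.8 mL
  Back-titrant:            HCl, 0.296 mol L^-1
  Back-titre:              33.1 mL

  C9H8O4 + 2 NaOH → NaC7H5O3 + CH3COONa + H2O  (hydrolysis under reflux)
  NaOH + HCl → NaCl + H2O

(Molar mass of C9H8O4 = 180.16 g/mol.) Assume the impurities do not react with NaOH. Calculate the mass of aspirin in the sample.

3.05 g

n(NaOH) added = 0.0498 × 0.876 = 0.0436 mol
n(HCl) used in back-titration = 0.0331 × 0.296 = 9.80 × 10^-3 mol
n(NaOH) left over = 9.80 × 10^-3 mol (1:1 ratio)
n(NaOH) consumed by analyte = 0.0436 − 9.80 × 10^-3 = 0.0338 mol
From the 1:2 ratio, n(C9H8O4) = 1/2 × 0.0338 = 0.0169 mol
mass of C9H8O4 = 0.0169 × 180.16 = 3.05 g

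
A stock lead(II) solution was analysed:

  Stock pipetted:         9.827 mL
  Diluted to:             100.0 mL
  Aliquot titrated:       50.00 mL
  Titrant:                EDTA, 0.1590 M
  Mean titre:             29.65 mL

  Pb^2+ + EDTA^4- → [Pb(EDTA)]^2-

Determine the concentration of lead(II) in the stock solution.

0.9595 M

n(EDTA) = 0.02965 × 0.1590 = 4.714 × 10^-3 mol
n(Pb2+) in the aliquot = 4.714 × 10^-3 mol (1:1 ratio)
[Pb2+]_dilute = 4.714 × 10^-3 / 0.05000 = 0.09429 mol/L
Dilution factor = 100.0 / 9.827 = 10.18
[Pb2+]_stock = 0.09429 × 10.18 = 0.9595 mol/L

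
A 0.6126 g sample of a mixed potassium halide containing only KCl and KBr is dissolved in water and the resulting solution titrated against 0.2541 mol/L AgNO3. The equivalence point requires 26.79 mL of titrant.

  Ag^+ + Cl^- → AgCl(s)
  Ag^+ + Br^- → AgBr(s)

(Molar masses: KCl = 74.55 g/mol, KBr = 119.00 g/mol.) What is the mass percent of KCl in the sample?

n(AgNO3) = 0.02679 × 0.2541 = 6.807 × 10^-3 mol
Let x = n(KCl), y = n(KBr).
Titrant: 1x + 1y = 6.807 × 10^-3;  mass: 74.55x + 119.00y = 0.6126
Solving, x = 4.443 × 10^-3 mol, y = 2.365 × 10^-3 mol
mass of KCl = 4.443 × 10^-3 × 74.55 = 0.3312 g
% KCl = 0.3312 / 0.6126 × 100 = 54.06 %

54.06 %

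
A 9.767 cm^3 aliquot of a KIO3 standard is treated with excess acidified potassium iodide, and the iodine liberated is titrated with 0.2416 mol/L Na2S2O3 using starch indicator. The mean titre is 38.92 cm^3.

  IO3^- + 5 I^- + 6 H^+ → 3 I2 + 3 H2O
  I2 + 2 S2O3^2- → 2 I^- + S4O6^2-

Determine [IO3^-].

n(S2O3^2-) = 0.03892 × 0.2416 = 9.403 × 10^-3 mol
n(I2) = n(S2O3^2-)/2 = 4.702 × 10^-3 mol
From the 1:3 ratio, n(IO3^-) in the aliquot = 1/3 × 4.702 × 10^-3 = 1.567 × 10^-3 mol
[IO3^-] = 1.567 × 10^-3 / 0.009767 = 0.1605 mol/L

0.1605 mol/L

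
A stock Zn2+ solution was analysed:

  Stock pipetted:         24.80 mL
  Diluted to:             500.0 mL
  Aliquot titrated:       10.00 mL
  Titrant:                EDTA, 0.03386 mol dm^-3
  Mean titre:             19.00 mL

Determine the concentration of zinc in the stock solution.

Zn^2+ + EDTA^4- → [Zn(EDTA)]^2-
n(EDTA) = 0.01900 × 0.03386 = 6.433 × 10^-4 mol
n(Zn2+) in the aliquot = 6.433 × 10^-4 mol (1:1 ratio)
[Zn2+]_dilute = 6.433 × 10^-4 / 0.01000 = 0.06433 mol/L
Dilution factor = 500.0 / 24.80 = 20.16
[Zn2+]_stock = 0.06433 × 20.16 = 1.297 mol/L

1.297 mol/L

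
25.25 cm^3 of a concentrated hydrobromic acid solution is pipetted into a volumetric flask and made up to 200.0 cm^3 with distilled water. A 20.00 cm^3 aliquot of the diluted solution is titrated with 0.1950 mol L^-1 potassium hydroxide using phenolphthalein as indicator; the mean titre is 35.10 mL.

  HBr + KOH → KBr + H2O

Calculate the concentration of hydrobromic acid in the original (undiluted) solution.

2.711 mol/L

n(KOH) = 0.03510 × 0.1950 = 6.845 × 10^-3 mol
n(HBr) in the aliquot = 6.845 × 10^-3 mol (1:1 ratio)
[HBr]_dilute = 6.845 × 10^-3 / 0.02000 = 0.3422 mol/L
Dilution factor = 200.0 / 25.25 = 7.921
[HBr]_stock = 0.3422 × 7.921 = 2.711 mol/L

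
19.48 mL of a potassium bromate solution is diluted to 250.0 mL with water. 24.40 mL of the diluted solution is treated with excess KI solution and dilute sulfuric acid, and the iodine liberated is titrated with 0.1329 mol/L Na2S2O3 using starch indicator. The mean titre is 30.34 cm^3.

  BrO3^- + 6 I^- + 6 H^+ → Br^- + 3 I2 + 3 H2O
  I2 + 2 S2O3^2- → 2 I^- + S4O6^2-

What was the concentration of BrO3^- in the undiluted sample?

n(S2O3^2-) = 0.03034 × 0.1329 = 4.032 × 10^-3 mol
n(I2) = n(S2O3^2-)/2 = 2.016 × 10^-3 mol
From the 1:3 ratio, n(BrO3^-) in the aliquot = 1/3 × 2.016 × 10^-3 = 6.720 × 10^-4 mol
[BrO3^-]_dilute = 6.720 × 10^-4 / 0.02440 = 0.02754 mol/L
[BrO3^-]_original = 0.02754 × 250.0/19.48 = 0.3535 mol/L

0.3535 mol/L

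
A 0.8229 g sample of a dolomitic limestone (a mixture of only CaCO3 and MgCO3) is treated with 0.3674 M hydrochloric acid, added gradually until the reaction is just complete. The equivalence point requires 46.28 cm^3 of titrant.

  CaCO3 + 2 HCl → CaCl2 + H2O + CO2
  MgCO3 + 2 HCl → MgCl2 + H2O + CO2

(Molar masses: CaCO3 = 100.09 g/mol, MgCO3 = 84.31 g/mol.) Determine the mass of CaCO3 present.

n(HCl) = 0.04628 × 0.3674 = 0.01700 mol
Let x = n(CaCO3), y = n(MgCO3).
Titrant: 2x + 2y = 0.01700;  mass: 100.09x + 84.31y = 0.8229
Solving, x = 6.725 × 10^-3 mol, y = 1.776 × 10^-3 mol
mass of CaCO3 = 6.725 × 10^-3 × 100.09 = 0.6731 g

0.6731 g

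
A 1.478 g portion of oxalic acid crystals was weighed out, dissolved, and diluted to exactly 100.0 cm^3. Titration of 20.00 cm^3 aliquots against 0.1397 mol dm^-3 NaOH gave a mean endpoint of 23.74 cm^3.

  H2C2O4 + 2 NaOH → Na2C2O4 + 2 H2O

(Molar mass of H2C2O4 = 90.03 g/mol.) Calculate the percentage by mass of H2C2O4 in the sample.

50.50 %

n(NaOH) per titration = 0.02374 × 0.1397 = 3.316 × 10^-3 mol
From the 1:2 ratio, n(H2C2O4) in each aliquot = 1/2 × 3.316 × 10^-3 = 1.658 × 10^-3 mol
n(H2C2O4) in the whole flask = 1.658 × 10^-3 × 100.0/20.00 = 8.291 × 10^-3 mol
mass of H2C2O4 = 8.291 × 10^-3 × 90.03 = 0.7465 g
% H2C2O4 = 0.7465 / 1.478 × 100 = 50.50 %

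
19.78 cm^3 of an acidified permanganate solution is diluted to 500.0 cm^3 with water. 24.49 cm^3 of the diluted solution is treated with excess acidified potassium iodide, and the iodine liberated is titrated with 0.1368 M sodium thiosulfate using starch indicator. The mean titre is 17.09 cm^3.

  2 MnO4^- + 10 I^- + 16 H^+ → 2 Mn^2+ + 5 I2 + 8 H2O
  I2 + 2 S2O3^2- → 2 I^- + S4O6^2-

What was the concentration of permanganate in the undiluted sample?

n(S2O3^2-) = 0.01709 × 0.1368 = 2.338 × 10^-3 mol
n(I2) = n(S2O3^2-)/2 = 1.169 × 10^-3 mol
From the 2:5 ratio, n(MnO4^-) in the aliquot = 2/5 × 1.169 × 10^-3 = 4.676 × 10^-4 mol
[MnO4^-]_dilute = 4.676 × 10^-4 / 0.02449 = 0.01909 mol/L
[MnO4^-]_original = 0.01909 × 500.0/19.78 = 0.4826 mol/L

0.4826 M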